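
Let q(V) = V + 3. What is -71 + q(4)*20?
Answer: 69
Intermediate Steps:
q(V) = 3 + V
-71 + q(4)*20 = -71 + (3 + 4)*20 = -71 + 7*20 = -71 + 140 = 69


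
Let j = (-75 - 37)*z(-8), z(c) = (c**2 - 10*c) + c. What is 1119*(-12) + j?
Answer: -28660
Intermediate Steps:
z(c) = c**2 - 9*c
j = -15232 (j = (-75 - 37)*(-8*(-9 - 8)) = -(-896)*(-17) = -112*136 = -15232)
1119*(-12) + j = 1119*(-12) - 15232 = -13428 - 15232 = -28660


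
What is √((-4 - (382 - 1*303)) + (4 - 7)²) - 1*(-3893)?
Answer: 3893 + I*√74 ≈ 3893.0 + 8.6023*I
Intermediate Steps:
√((-4 - (382 - 1*303)) + (4 - 7)²) - 1*(-3893) = √((-4 - (382 - 303)) + (-3)²) + 3893 = √((-4 - 1*79) + 9) + 3893 = √((-4 - 79) + 9) + 3893 = √(-83 + 9) + 3893 = √(-74) + 3893 = I*√74 + 3893 = 3893 + I*√74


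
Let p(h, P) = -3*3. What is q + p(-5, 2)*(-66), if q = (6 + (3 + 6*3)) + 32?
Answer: 653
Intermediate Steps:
p(h, P) = -9
q = 59 (q = (6 + (3 + 18)) + 32 = (6 + 21) + 32 = 27 + 32 = 59)
q + p(-5, 2)*(-66) = 59 - 9*(-66) = 59 + 594 = 653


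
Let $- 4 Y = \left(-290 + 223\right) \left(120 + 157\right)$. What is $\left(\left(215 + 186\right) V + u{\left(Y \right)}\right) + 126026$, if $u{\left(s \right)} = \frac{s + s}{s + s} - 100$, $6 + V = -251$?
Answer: $22870$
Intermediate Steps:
$V = -257$ ($V = -6 - 251 = -257$)
$Y = \frac{18559}{4}$ ($Y = - \frac{\left(-290 + 223\right) \left(120 + 157\right)}{4} = - \frac{\left(-67\right) 277}{4} = \left(- \frac{1}{4}\right) \left(-18559\right) = \frac{18559}{4} \approx 4639.8$)
$u{\left(s \right)} = -99$ ($u{\left(s \right)} = \frac{2 s}{2 s} - 100 = 2 s \frac{1}{2 s} - 100 = 1 - 100 = -99$)
$\left(\left(215 + 186\right) V + u{\left(Y \right)}\right) + 126026 = \left(\left(215 + 186\right) \left(-257\right) - 99\right) + 126026 = \left(401 \left(-257\right) - 99\right) + 126026 = \left(-103057 - 99\right) + 126026 = -103156 + 126026 = 22870$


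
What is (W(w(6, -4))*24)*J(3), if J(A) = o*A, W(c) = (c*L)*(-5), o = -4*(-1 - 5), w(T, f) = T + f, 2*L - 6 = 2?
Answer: -69120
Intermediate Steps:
L = 4 (L = 3 + (½)*2 = 3 + 1 = 4)
o = 24 (o = -4*(-6) = 24)
W(c) = -20*c (W(c) = (c*4)*(-5) = (4*c)*(-5) = -20*c)
J(A) = 24*A
(W(w(6, -4))*24)*J(3) = (-20*(6 - 4)*24)*(24*3) = (-20*2*24)*72 = -40*24*72 = -960*72 = -69120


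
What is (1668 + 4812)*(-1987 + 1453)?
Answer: -3460320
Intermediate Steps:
(1668 + 4812)*(-1987 + 1453) = 6480*(-534) = -3460320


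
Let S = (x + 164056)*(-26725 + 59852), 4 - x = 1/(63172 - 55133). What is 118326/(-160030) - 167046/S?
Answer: -66281217458458091/89638307080135405 ≈ -0.73943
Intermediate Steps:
x = 32155/8039 (x = 4 - 1/(63172 - 55133) = 4 - 1/8039 = 32155/8039 ≈ 3.9999)
S = 43690482736053/8039 (S = (32155/8039 + 164056)*(-26725 + 59852) = (1318878339/8039)*33127 = 43690482736053/8039 ≈ 5.4348e+9)
118326/(-160030) - 167046/S = 118326/(-160030) - 167046/43690482736053/8039 = 118326*(-1/160030) - 167046*8039/43690482736053 = -4551/6155 - 447627598/14563494245351 = -66281217458458091/89638307080135405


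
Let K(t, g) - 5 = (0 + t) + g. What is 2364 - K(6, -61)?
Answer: 2414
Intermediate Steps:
K(t, g) = 5 + g + t (K(t, g) = 5 + ((0 + t) + g) = 5 + (t + g) = 5 + (g + t) = 5 + g + t)
2364 - K(6, -61) = 2364 - (5 - 61 + 6) = 2364 - 1*(-50) = 2364 + 50 = 2414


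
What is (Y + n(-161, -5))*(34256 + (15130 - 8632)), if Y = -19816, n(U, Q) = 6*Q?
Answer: -808803884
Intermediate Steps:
(Y + n(-161, -5))*(34256 + (15130 - 8632)) = (-19816 + 6*(-5))*(34256 + (15130 - 8632)) = (-19816 - 30)*(34256 + 6498) = -19846*40754 = -808803884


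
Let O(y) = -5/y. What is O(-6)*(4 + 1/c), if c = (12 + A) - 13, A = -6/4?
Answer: 3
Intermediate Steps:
A = -3/2 (A = -6*1/4 = -3/2 ≈ -1.5000)
c = -5/2 (c = (12 - 3/2) - 13 = 21/2 - 13 = -5/2 ≈ -2.5000)
O(-6)*(4 + 1/c) = (-5/(-6))*(4 + 1/(-5/2)) = (-5*(-1/6))*(4 - 2/5) = (5/6)*(18/5) = 3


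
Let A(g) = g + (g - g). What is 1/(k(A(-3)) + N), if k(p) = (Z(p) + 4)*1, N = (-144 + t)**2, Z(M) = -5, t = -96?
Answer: 1/57599 ≈ 1.7361e-5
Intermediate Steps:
A(g) = g (A(g) = g + 0 = g)
N = 57600 (N = (-144 - 96)**2 = (-240)**2 = 57600)
k(p) = -1 (k(p) = (-5 + 4)*1 = -1*1 = -1)
1/(k(A(-3)) + N) = 1/(-1 + 57600) = 1/57599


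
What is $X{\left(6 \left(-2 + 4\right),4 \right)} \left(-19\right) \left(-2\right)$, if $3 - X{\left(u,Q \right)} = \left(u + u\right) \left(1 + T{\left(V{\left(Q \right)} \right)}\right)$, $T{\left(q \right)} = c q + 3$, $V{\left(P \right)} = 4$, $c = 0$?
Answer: $-3534$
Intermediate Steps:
$T{\left(q \right)} = 3$ ($T{\left(q \right)} = 0 q + 3 = 0 + 3 = 3$)
$X{\left(u,Q \right)} = 3 - 8 u$ ($X{\left(u,Q \right)} = 3 - \left(u + u\right) \left(1 + 3\right) = 3 - 2 u 4 = 3 - 8 u$)
$X{\left(6 \left(-2 + 4\right),4 \right)} \left(-19\right) \left(-2\right) = \left(3 - 8 \cdot 6 \left(-2 + 4\right)\right) \left(-19\right) \left(-2\right) = \left(3 - 8 \cdot 6 \cdot 2\right) \left(-19\right) \left(-2\right) = \left(3 - 96\right) \left(-19\right) \left(-2\right) = \left(-93\right) \left(-19\right) \left(-2\right) = 1767 \left(-2\right) = -3534$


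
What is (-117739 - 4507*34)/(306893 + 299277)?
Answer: -270977/606170 ≈ -0.44703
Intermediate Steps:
(-117739 - 4507*34)/(306893 + 299277) = (-117739 - 153238)/606170 = -270977*1/606170 = -270977/606170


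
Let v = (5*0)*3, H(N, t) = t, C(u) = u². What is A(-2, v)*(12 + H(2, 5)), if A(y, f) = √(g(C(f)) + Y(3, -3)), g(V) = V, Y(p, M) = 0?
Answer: 0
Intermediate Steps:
v = 0 (v = 0*3 = 0)
A(y, f) = √(f²) (A(y, f) = √(f² + 0) = √(f²))
A(-2, v)*(12 + H(2, 5)) = √(0²)*(12 + 5) = √0*17 = 0*17 = 0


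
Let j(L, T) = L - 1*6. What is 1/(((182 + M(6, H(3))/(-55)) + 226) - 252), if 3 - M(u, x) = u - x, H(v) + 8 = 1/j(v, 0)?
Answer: 165/25774 ≈ 0.0064018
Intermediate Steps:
j(L, T) = -6 + L (j(L, T) = L - 6 = -6 + L)
H(v) = -8 + 1/(-6 + v)
M(u, x) = 3 + x - u (M(u, x) = 3 - (u - x) = 3 + (x - u) = 3 + x - u)
1/(((182 + M(6, H(3))/(-55)) + 226) - 252) = 1/(((182 + (3 + (49 - 8*3)/(-6 + 3) - 1*6)/(-55)) + 226) - 252) = 1/(((182 + (3 + (49 - 24)/(-3) - 6)*(-1/55)) + 226) - 252) = 1/(((182 + (3 - ⅓*25 - 6)*(-1/55)) + 226) - 252) = 1/(((182 + (3 - 25/3 - 6)*(-1/55)) + 226) - 252) = 1/(((182 - 34/3*(-1/55)) + 226) - 252) = 1/(((182 + 34/165) + 226) - 252) = 1/((30064/165 + 226) - 252) = 1/(67354/165 - 252) = 1/(25774/165) = 165/25774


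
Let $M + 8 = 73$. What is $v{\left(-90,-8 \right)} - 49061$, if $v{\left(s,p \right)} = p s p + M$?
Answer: $-54756$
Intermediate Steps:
$M = 65$ ($M = -8 + 73 = 65$)
$v{\left(s,p \right)} = 65 + s p^{2}$ ($v{\left(s,p \right)} = p s p + 65 = s p^{2} + 65 = 65 + s p^{2}$)
$v{\left(-90,-8 \right)} - 49061 = \left(65 - 90 \left(-8\right)^{2}\right) - 49061 = \left(65 - 5760\right) - 49061 = -5695 - 49061 = -54756$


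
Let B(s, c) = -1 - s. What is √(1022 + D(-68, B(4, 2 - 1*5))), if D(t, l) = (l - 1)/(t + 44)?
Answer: √4089/2 ≈ 31.973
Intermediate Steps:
D(t, l) = (-1 + l)/(44 + t)
√(1022 + D(-68, B(4, 2 - 1*5))) = √(1022 + (-1 + (-1 - 1*4))/(44 - 68)) = √(1022 + (-1 + (-1 - 4))/(-24)) = √(1022 - (-1 - 5)/24) = √(1022 - 1/24*(-6)) = √(1022 + ¼) = √(4089/4) = √4089/2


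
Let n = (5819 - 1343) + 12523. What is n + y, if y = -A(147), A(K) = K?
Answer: 16852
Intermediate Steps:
n = 16999 (n = 4476 + 12523 = 16999)
y = -147 (y = -1*147 = -147)
n + y = 16999 - 147 = 16852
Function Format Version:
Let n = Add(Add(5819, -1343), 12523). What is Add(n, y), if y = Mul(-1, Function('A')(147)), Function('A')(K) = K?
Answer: 16852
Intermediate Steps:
n = 16999 (n = Add(4476, 12523) = 16999)
y = -147 (y = Mul(-1, 147) = -147)
Add(n, y) = Add(16999, -147) = 16852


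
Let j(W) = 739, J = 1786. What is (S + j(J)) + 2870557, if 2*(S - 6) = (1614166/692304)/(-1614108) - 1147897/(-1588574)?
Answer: 2548506898834323569928523/887578728449534784 ≈ 2.8713e+6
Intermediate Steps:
S = 5646152088142768459/887578728449534784 (S = 6 + ((1614166/692304)/(-1614108) - 1147897/(-1588574))/2 = 6 + ((1614166*(1/692304))*(-1/1614108) - 1147897*(-1/1588574))/2 = 6 + ((807083/346152)*(-1/1614108) + 1147897/1588574)/2 = 6 + (-807083/558726712416 + 1147897/1588574)/2 = 6 + (½)*(320679717445559755/443789364224767392) = 6 + 320679717445559755/887578728449534784 = 5646152088142768459/887578728449534784 ≈ 6.3613)
(S + j(J)) + 2870557 = (5646152088142768459/887578728449534784 + 739) + 2870557 = 661566832412348973835/887578728449534784 + 2870557 = 2548506898834323569928523/887578728449534784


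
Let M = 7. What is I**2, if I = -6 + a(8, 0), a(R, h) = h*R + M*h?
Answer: 36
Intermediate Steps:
a(R, h) = 7*h + R*h (a(R, h) = h*R + 7*h = R*h + 7*h = 7*h + R*h)
I = -6 (I = -6 + 0*(7 + 8) = -6 + 0*15 = -6 + 0 = -6)
I**2 = (-6)**2 = 36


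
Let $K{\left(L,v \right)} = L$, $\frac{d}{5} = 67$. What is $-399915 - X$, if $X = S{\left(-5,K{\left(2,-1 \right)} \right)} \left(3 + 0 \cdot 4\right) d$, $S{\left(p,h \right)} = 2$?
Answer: $-401925$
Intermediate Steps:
$d = 335$ ($d = 5 \cdot 67 = 335$)
$X = 2010$ ($X = 2 \left(3 + 0 \cdot 4\right) 335 = 2 \left(3 + 0\right) 335 = 2 \cdot 3 \cdot 335 = 6 \cdot 335 = 2010$)
$-399915 - X = -399915 - 2010 = -401925$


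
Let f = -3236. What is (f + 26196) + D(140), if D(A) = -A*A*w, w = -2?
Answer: 62160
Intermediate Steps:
D(A) = 2*A² (D(A) = -A*A*(-2) = -A²*(-2) = -(-2)*A² = 2*A²)
(f + 26196) + D(140) = (-3236 + 26196) + 2*140² = 22960 + 2*19600 = 22960 + 39200 = 62160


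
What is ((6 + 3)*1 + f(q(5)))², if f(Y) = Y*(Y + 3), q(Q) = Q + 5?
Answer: 19321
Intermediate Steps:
q(Q) = 5 + Q
f(Y) = Y*(3 + Y)
((6 + 3)*1 + f(q(5)))² = ((6 + 3)*1 + (5 + 5)*(3 + (5 + 5)))² = (9*1 + 10*(3 + 10))² = (9 + 10*13)² = (9 + 130)² = 139² = 19321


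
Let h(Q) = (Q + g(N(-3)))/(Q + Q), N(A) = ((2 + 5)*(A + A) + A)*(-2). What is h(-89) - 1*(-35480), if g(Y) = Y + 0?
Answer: 6315439/178 ≈ 35480.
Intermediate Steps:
N(A) = -30*A (N(A) = (7*(2*A) + A)*(-2) = (14*A + A)*(-2) = (15*A)*(-2) = -30*A)
g(Y) = Y
h(Q) = (90 + Q)/(2*Q) (h(Q) = (Q - 30*(-3))/(Q + Q) = (Q + 90)/((2*Q)) = (90 + Q)*(1/(2*Q)) = (90 + Q)/(2*Q))
h(-89) - 1*(-35480) = (1/2)*(90 - 89)/(-89) - 1*(-35480) = (1/2)*(-1/89)*1 + 35480 = -1/178 + 35480 = 6315439/178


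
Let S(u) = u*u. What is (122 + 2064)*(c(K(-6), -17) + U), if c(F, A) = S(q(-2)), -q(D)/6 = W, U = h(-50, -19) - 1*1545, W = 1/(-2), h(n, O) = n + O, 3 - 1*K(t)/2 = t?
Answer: -3508530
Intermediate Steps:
K(t) = 6 - 2*t
h(n, O) = O + n
W = -½ ≈ -0.50000
U = -1614 (U = (-19 - 50) - 1*1545 = -69 - 1545 = -1614)
q(D) = 3 (q(D) = -6*(-½) = 3)
S(u) = u²
c(F, A) = 9 (c(F, A) = 3² = 9)
(122 + 2064)*(c(K(-6), -17) + U) = (122 + 2064)*(9 - 1614) = 2186*(-1605) = -3508530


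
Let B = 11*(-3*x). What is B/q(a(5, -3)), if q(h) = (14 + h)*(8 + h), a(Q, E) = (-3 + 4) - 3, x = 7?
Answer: -77/24 ≈ -3.2083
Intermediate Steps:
a(Q, E) = -2 (a(Q, E) = 1 - 3 = -2)
q(h) = (8 + h)*(14 + h)
B = -231 (B = 11*(-3*7) = 11*(-21) = -231)
B/q(a(5, -3)) = -231/(112 + (-2)**2 + 22*(-2)) = -231/(112 + 4 - 44) = -231/72 = -231*1/72 = -77/24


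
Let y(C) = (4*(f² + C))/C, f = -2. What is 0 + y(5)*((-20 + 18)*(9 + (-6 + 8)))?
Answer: -792/5 ≈ -158.40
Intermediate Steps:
y(C) = (16 + 4*C)/C (y(C) = (4*((-2)² + C))/C = (4*(4 + C))/C = (16 + 4*C)/C)
0 + y(5)*((-20 + 18)*(9 + (-6 + 8))) = 0 + (4 + 16/5)*((-20 + 18)*(9 + (-6 + 8))) = 0 + (4 + 16*(⅕))*(-2*(9 + 2)) = 0 + (4 + 16/5)*(-2*11) = 0 + (36/5)*(-22) = 0 - 792/5 = -792/5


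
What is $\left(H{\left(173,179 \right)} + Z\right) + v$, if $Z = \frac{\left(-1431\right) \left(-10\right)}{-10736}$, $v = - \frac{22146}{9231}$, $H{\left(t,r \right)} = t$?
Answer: $\frac{2795856617}{16517336} \approx 169.27$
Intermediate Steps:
$v = - \frac{7382}{3077}$ ($v = \left(-22146\right) \frac{1}{9231} = - \frac{7382}{3077} \approx -2.3991$)
$Z = - \frac{7155}{5368}$ ($Z = 14310 \left(- \frac{1}{10736}\right) = - \frac{7155}{5368} \approx -1.3329$)
$\left(H{\left(173,179 \right)} + Z\right) + v = \left(173 - \frac{7155}{5368}\right) - \frac{7382}{3077} = \frac{921509}{5368} - \frac{7382}{3077} = \frac{2795856617}{16517336}$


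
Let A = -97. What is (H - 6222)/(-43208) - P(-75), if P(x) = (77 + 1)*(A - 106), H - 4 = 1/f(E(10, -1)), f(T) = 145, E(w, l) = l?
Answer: 99203445049/6265160 ≈ 15834.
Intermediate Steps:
H = 581/145 (H = 4 + 1/145 = 581/145 ≈ 4.0069)
P(x) = -15834 (P(x) = (77 + 1)*(-97 - 106) = 78*(-203) = -15834)
(H - 6222)/(-43208) - P(-75) = (581/145 - 6222)/(-43208) - 1*(-15834) = -901609/145*(-1/43208) + 15834 = 901609/6265160 + 15834 = 99203445049/6265160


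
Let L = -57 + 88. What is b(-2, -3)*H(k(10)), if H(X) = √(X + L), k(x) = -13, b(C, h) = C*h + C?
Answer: 12*√2 ≈ 16.971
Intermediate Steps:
L = 31
b(C, h) = C + C*h
H(X) = √(31 + X) (H(X) = √(X + 31) = √(31 + X))
b(-2, -3)*H(k(10)) = (-2*(1 - 3))*√(31 - 13) = (-2*(-2))*√18 = 4*(3*√2) = 12*√2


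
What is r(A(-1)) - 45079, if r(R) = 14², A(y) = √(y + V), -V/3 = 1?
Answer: -44883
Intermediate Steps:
V = -3 (V = -3*1 = -3)
A(y) = √(-3 + y) (A(y) = √(y - 3) = √(-3 + y))
r(R) = 196
r(A(-1)) - 45079 = 196 - 45079 = -44883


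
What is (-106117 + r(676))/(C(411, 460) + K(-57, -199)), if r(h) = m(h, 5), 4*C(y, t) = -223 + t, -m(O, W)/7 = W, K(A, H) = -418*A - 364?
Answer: -424608/94085 ≈ -4.5130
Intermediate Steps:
K(A, H) = -364 - 418*A
m(O, W) = -7*W
C(y, t) = -223/4 + t/4 (C(y, t) = (-223 + t)/4 = -223/4 + t/4)
r(h) = -35 (r(h) = -7*5 = -35)
(-106117 + r(676))/(C(411, 460) + K(-57, -199)) = (-106117 - 35)/((-223/4 + (¼)*460) + (-364 - 418*(-57))) = -106152/((-223/4 + 115) + (-364 + 23826)) = -106152/(237/4 + 23462) = -106152/94085/4 = -106152*4/94085 = -424608/94085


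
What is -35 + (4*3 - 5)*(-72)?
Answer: -539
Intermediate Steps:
-35 + (4*3 - 5)*(-72) = -35 + (12 - 5)*(-72) = -35 + 7*(-72) = -35 - 504 = -539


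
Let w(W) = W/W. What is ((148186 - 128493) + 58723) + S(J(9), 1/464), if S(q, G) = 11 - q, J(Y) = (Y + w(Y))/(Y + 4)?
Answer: 1019541/13 ≈ 78426.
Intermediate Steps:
w(W) = 1
J(Y) = (1 + Y)/(4 + Y) (J(Y) = (Y + 1)/(Y + 4) = (1 + Y)/(4 + Y))
((148186 - 128493) + 58723) + S(J(9), 1/464) = ((148186 - 128493) + 58723) + (11 - (1 + 9)/(4 + 9)) = (19693 + 58723) + (11 - 10/13) = 78416 + (11 - 10/13) = 78416 + 133/13 = 1019541/13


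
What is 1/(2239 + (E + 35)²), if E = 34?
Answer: 1/7000 ≈ 0.00014286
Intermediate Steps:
1/(2239 + (E + 35)²) = 1/(2239 + (34 + 35)²) = 1/(2239 + 69²) = 1/(2239 + 4761) = 1/7000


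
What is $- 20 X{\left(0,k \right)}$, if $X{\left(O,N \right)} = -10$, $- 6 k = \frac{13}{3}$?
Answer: $200$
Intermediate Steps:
$k = - \frac{13}{18}$ ($k = - \frac{13 \cdot \frac{1}{3}}{6} = \left(- \frac{1}{6}\right) \frac{13}{3} = - \frac{13}{18} \approx -0.72222$)
$- 20 X{\left(0,k \right)} = \left(-20\right) \left(-10\right) = 200$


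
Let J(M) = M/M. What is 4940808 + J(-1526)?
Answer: 4940809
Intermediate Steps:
J(M) = 1
4940808 + J(-1526) = 4940808 + 1 = 4940809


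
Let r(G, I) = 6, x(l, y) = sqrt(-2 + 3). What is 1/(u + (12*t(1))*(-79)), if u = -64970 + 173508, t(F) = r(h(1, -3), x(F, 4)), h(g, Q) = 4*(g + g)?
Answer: 1/102850 ≈ 9.7229e-6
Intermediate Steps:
x(l, y) = 1 (x(l, y) = sqrt(1) = 1)
h(g, Q) = 8*g (h(g, Q) = 4*(2*g) = 8*g)
t(F) = 6
u = 108538
1/(u + (12*t(1))*(-79)) = 1/(108538 + (12*6)*(-79)) = 1/(108538 + 72*(-79)) = 1/(108538 - 5688) = 1/102850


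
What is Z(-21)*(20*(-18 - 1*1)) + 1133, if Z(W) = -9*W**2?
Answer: 1509353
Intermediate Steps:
Z(-21)*(20*(-18 - 1*1)) + 1133 = (-9*(-21)**2)*(20*(-18 - 1*1)) + 1133 = (-9*441)*(20*(-18 - 1)) + 1133 = -79380*(-19) + 1133 = -3969*(-380) + 1133 = 1508220 + 1133 = 1509353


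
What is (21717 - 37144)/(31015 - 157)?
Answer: -15427/30858 ≈ -0.49994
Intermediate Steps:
(21717 - 37144)/(31015 - 157) = -15427/30858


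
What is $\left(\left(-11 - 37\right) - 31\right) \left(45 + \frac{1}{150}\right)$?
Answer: $- \frac{533329}{150} \approx -3555.5$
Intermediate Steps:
$\left(\left(-11 - 37\right) - 31\right) \left(45 + \frac{1}{150}\right) = \left(-48 - 31\right) \left(45 + \frac{1}{150}\right) = \left(-79\right) \frac{6751}{150} = - \frac{533329}{150}$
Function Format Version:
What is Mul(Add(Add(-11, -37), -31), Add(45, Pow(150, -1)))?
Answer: Rational(-533329, 150) ≈ -3555.5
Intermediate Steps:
Mul(Add(Add(-11, -37), -31), Add(45, Pow(150, -1))) = Mul(Add(-48, -31), Add(45, Rational(1, 150))) = Mul(-79, Rational(6751, 150)) = Rational(-533329, 150)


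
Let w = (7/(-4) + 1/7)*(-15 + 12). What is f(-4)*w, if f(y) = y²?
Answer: 540/7 ≈ 77.143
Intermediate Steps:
w = 135/28 (w = (7*(-¼) + 1*(⅐))*(-3) = (-7/4 + ⅐)*(-3) = -45/28*(-3) = 135/28 ≈ 4.8214)
f(-4)*w = (-4)²*(135/28) = 16*(135/28) = 540/7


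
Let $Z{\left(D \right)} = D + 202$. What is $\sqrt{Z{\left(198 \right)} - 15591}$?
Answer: $i \sqrt{15191} \approx 123.25 i$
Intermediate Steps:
$Z{\left(D \right)} = 202 + D$
$\sqrt{Z{\left(198 \right)} - 15591} = \sqrt{\left(202 + 198\right) - 15591} = \sqrt{400 - 15591} = \sqrt{-15191} = i \sqrt{15191}$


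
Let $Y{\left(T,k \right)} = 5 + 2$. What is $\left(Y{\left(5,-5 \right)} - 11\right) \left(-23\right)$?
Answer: $92$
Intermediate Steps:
$Y{\left(T,k \right)} = 7$
$\left(Y{\left(5,-5 \right)} - 11\right) \left(-23\right) = \left(7 - 11\right) \left(-23\right) = \left(-4\right) \left(-23\right) = 92$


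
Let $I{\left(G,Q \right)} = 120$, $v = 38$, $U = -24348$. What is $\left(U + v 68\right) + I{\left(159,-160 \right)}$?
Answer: $-21644$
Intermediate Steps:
$\left(U + v 68\right) + I{\left(159,-160 \right)} = \left(-24348 + 38 \cdot 68\right) + 120 = \left(-24348 + 2584\right) + 120 = -21764 + 120 = -21644$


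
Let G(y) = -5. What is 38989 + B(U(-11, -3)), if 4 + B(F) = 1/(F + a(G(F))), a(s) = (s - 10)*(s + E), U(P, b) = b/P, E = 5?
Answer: 116966/3 ≈ 38989.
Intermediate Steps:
a(s) = (-10 + s)*(5 + s) (a(s) = (s - 10)*(s + 5) = (-10 + s)*(5 + s))
B(F) = -4 + 1/F (B(F) = -4 + 1/(F + (-50 + (-5)**2 - 5*(-5))) = -4 + 1/(F + (-50 + 25 + 25)) = -4 + 1/(F + 0) = -4 + 1/F)
38989 + B(U(-11, -3)) = 38989 + (-4 + 1/(-3/(-11))) = 38989 + (-4 + 1/(-3*(-1/11))) = 38989 + (-4 + 1/(3/11)) = 38989 + (-4 + 11/3) = 38989 - 1/3 = 116966/3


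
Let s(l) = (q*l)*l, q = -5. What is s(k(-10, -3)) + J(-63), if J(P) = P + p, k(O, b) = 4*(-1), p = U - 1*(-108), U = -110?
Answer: -145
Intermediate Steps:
p = -2 (p = -110 - 1*(-108) = -110 + 108 = -2)
k(O, b) = -4
J(P) = -2 + P (J(P) = P - 2 = -2 + P)
s(l) = -5*l**2 (s(l) = (-5*l)*l = -5*l**2)
s(k(-10, -3)) + J(-63) = -5*(-4)**2 + (-2 - 63) = -5*16 - 65 = -80 - 65 = -145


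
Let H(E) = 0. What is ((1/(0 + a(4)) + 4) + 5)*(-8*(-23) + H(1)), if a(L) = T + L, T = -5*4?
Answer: 3289/2 ≈ 1644.5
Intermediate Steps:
T = -20
a(L) = -20 + L
((1/(0 + a(4)) + 4) + 5)*(-8*(-23) + H(1)) = ((1/(0 + (-20 + 4)) + 4) + 5)*(-8*(-23) + 0) = ((1/(0 - 16) + 4) + 5)*(184 + 0) = ((1/(-16) + 4) + 5)*184 = ((-1/16 + 4) + 5)*184 = (63/16 + 5)*184 = (143/16)*184 = 3289/2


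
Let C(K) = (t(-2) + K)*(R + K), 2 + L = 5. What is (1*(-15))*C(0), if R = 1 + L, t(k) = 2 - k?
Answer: -240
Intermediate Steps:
L = 3 (L = -2 + 5 = 3)
R = 4 (R = 1 + 3 = 4)
C(K) = (4 + K)**2 (C(K) = ((2 - 1*(-2)) + K)*(4 + K) = ((2 + 2) + K)*(4 + K) = (4 + K)*(4 + K) = (4 + K)**2)
(1*(-15))*C(0) = (1*(-15))*(16 + 0**2 + 8*0) = -15*(16 + 0 + 0) = -15*16 = -240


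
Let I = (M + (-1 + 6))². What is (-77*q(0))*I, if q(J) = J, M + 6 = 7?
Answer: 0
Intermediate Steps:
M = 1 (M = -6 + 7 = 1)
I = 36 (I = (1 + (-1 + 6))² = (1 + 5)² = 6² = 36)
(-77*q(0))*I = -77*0*36 = 0*36 = 0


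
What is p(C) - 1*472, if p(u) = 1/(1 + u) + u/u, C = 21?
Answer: -10361/22 ≈ -470.95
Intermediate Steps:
p(u) = 1 + 1/(1 + u) (p(u) = 1/(1 + u) + 1 = 1 + 1/(1 + u))
p(C) - 1*472 = (2 + 21)/(1 + 21) - 1*472 = 23/22 - 472 = -10361/22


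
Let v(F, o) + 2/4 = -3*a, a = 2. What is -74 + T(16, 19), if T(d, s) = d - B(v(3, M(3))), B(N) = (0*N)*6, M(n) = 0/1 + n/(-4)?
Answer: -58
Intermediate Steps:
M(n) = -n/4 (M(n) = 0*1 + n*(-¼) = 0 - n/4 = -n/4)
v(F, o) = -13/2 (v(F, o) = -½ - 3*2 = -½ - 6 = -13/2)
B(N) = 0 (B(N) = 0*6 = 0)
T(d, s) = d (T(d, s) = d - 1*0 = d + 0 = d)
-74 + T(16, 19) = -74 + 16 = -58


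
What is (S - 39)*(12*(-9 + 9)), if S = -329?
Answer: 0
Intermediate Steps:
(S - 39)*(12*(-9 + 9)) = (-329 - 39)*(12*(-9 + 9)) = -4416*0 = -368*0 = 0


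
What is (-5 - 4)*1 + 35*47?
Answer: 1636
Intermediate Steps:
(-5 - 4)*1 + 35*47 = -9*1 + 1645 = -9 + 1645 = 1636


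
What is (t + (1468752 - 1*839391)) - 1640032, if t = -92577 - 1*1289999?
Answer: -2393247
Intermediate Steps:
t = -1382576 (t = -92577 - 1289999 = -1382576)
(t + (1468752 - 1*839391)) - 1640032 = (-1382576 + (1468752 - 1*839391)) - 1640032 = (-1382576 + (1468752 - 839391)) - 1640032 = (-1382576 + 629361) - 1640032 = -753215 - 1640032 = -2393247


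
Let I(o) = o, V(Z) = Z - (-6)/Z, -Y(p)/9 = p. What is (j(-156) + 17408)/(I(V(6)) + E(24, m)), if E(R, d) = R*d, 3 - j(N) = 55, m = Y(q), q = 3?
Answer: -17356/641 ≈ -27.076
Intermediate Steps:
Y(p) = -9*p
m = -27 (m = -9*3 = -27)
j(N) = -52 (j(N) = 3 - 1*55 = 3 - 55 = -52)
V(Z) = Z + 6/Z
(j(-156) + 17408)/(I(V(6)) + E(24, m)) = (-52 + 17408)/((6 + 6/6) + 24*(-27)) = 17356/((6 + 6*(⅙)) - 648) = 17356/((6 + 1) - 648) = 17356/(7 - 648) = 17356/(-641) = 17356*(-1/641) = -17356/641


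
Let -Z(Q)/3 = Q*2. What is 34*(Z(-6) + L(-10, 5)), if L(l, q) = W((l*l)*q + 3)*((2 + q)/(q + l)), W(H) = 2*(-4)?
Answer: 8024/5 ≈ 1604.8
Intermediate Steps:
W(H) = -8
Z(Q) = -6*Q (Z(Q) = -3*Q*2 = -6*Q)
L(l, q) = -8*(2 + q)/(l + q) (L(l, q) = -8*(2 + q)/(q + l) = -8*(2 + q)/(l + q))
34*(Z(-6) + L(-10, 5)) = 34*(-6*(-6) + 8*(-2 - 1*5)/(-10 + 5)) = 34*(36 + 8*(-2 - 5)/(-5)) = 34*(36 + 8*(-⅕)*(-7)) = 34*(36 + 56/5) = 34*(236/5) = 8024/5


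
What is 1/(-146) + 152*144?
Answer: 3195647/146 ≈ 21888.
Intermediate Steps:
1/(-146) + 152*144 = -1/146 + 21888 = 3195647/146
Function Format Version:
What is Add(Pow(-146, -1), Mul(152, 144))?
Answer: Rational(3195647, 146) ≈ 21888.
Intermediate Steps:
Add(Pow(-146, -1), Mul(152, 144)) = Add(Rational(-1, 146), 21888) = Rational(3195647, 146)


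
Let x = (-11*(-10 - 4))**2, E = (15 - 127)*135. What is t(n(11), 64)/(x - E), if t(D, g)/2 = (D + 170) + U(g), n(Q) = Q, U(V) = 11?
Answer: 96/9709 ≈ 0.0098877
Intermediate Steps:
t(D, g) = 362 + 2*D (t(D, g) = 2*((D + 170) + 11) = 2*((170 + D) + 11) = 2*(181 + D) = 362 + 2*D)
E = -15120 (E = -112*135 = -15120)
x = 23716 (x = (-11*(-14))**2 = 154**2 = 23716)
t(n(11), 64)/(x - E) = (362 + 2*11)/(23716 - 1*(-15120)) = (362 + 22)/(23716 + 15120) = 384/38836 = 384*(1/38836) = 96/9709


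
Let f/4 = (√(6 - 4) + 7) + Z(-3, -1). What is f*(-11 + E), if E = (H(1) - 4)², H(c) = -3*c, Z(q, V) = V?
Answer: 912 + 152*√2 ≈ 1127.0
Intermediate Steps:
f = 24 + 4*√2 (f = 4*((√(6 - 4) + 7) - 1) = 4*((√2 + 7) - 1) = 4*((7 + √2) - 1) = 4*(6 + √2) = 24 + 4*√2 ≈ 29.657)
E = 49 (E = (-3*1 - 4)² = (-3 - 4)² = (-7)² = 49)
f*(-11 + E) = (24 + 4*√2)*(-11 + 49) = (24 + 4*√2)*38 = 912 + 152*√2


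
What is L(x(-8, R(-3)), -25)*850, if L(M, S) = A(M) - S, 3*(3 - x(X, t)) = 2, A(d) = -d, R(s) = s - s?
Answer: 57800/3 ≈ 19267.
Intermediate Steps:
R(s) = 0
x(X, t) = 7/3 (x(X, t) = 3 - ⅓*2 = 3 - ⅔ = 7/3)
L(M, S) = -M - S
L(x(-8, R(-3)), -25)*850 = (-1*7/3 - 1*(-25))*850 = (-7/3 + 25)*850 = (68/3)*850 = 57800/3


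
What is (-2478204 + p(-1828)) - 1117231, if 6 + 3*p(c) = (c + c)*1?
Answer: -10789967/3 ≈ -3.5967e+6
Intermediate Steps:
p(c) = -2 + 2*c/3 (p(c) = -2 + ((c + c)*1)/3 = -2 + ((2*c)*1)/3 = -2 + (2*c)/3 = -2 + 2*c/3)
(-2478204 + p(-1828)) - 1117231 = (-2478204 + (-2 + (2/3)*(-1828))) - 1117231 = (-2478204 + (-2 - 3656/3)) - 1117231 = (-2478204 - 3662/3) - 1117231 = -7438274/3 - 1117231 = -10789967/3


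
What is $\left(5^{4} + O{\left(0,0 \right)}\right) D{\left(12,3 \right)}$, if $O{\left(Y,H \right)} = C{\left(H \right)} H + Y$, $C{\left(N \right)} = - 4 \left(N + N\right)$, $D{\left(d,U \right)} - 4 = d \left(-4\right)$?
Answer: $-27500$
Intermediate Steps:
$D{\left(d,U \right)} = 4 - 4 d$ ($D{\left(d,U \right)} = 4 + d \left(-4\right) = 4 - 4 d$)
$C{\left(N \right)} = - 8 N$ ($C{\left(N \right)} = - 4 \cdot 2 N = - 8 N$)
$O{\left(Y,H \right)} = Y - 8 H^{2}$ ($O{\left(Y,H \right)} = - 8 H H + Y = - 8 H^{2} + Y = Y - 8 H^{2}$)
$\left(5^{4} + O{\left(0,0 \right)}\right) D{\left(12,3 \right)} = \left(5^{4} + \left(0 - 8 \cdot 0^{2}\right)\right) \left(4 - 48\right) = \left(625 + \left(0 - 0\right)\right) \left(4 - 48\right) = \left(625 + \left(0 + 0\right)\right) \left(-44\right) = \left(625 + 0\right) \left(-44\right) = 625 \left(-44\right) = -27500$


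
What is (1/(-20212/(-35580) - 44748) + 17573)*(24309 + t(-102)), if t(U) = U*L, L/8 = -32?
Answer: 50381766608237148/56861201 ≈ 8.8605e+8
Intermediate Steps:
L = -256 (L = 8*(-32) = -256)
t(U) = -256*U (t(U) = U*(-256) = -256*U)
(1/(-20212/(-35580) - 44748) + 17573)*(24309 + t(-102)) = (1/(-20212/(-35580) - 44748) + 17573)*(24309 - 256*(-102)) = (1/(-20212*(-1/35580) - 44748) + 17573)*(24309 + 26112) = (1/(5053/8895 - 44748) + 17573)*50421 = (1/(-398028407/8895) + 17573)*50421 = (-8895/398028407 + 17573)*50421 = (6994553187316/398028407)*50421 = 50381766608237148/56861201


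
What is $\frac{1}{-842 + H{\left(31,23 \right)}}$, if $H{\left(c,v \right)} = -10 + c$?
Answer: $- \frac{1}{821} \approx -0.001218$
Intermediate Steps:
$\frac{1}{-842 + H{\left(31,23 \right)}} = \frac{1}{-842 + \left(-10 + 31\right)} = \frac{1}{-842 + 21} = \frac{1}{-821} = - \frac{1}{821}$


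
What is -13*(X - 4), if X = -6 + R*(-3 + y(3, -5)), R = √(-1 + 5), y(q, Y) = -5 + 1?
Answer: 312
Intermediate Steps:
y(q, Y) = -4
R = 2 (R = √4 = 2)
X = -20 (X = -6 + 2*(-3 - 4) = -6 + 2*(-7) = -6 - 14 = -20)
-13*(X - 4) = -13*(-20 - 4) = -13*(-24) = 312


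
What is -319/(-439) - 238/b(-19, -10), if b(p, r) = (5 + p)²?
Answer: -2997/6146 ≈ -0.48763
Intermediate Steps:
-319/(-439) - 238/b(-19, -10) = -319/(-439) - 238/(5 - 19)² = -319*(-1/439) - 238/((-14)²) = 319/439 - 238/196 = 319/439 - 238*1/196 = 319/439 - 17/14 = -2997/6146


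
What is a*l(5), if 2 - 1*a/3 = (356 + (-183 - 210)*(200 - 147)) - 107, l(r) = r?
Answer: 308730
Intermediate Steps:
a = 61746 (a = 6 - 3*((356 + (-183 - 210)*(200 - 147)) - 107) = 6 - 3*((356 - 393*53) - 107) = 6 - 3*((356 - 20829) - 107) = 6 - 3*(-20473 - 107) = 6 - 3*(-20580) = 6 + 61740 = 61746)
a*l(5) = 61746*5 = 308730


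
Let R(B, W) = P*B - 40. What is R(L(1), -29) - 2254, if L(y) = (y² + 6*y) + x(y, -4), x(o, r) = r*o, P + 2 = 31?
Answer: -2207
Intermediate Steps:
P = 29 (P = -2 + 31 = 29)
x(o, r) = o*r
L(y) = y² + 2*y (L(y) = (y² + 6*y) + y*(-4) = (y² + 6*y) - 4*y = y² + 2*y)
R(B, W) = -40 + 29*B (R(B, W) = 29*B - 40 = -40 + 29*B)
R(L(1), -29) - 2254 = (-40 + 29*(1*(2 + 1))) - 2254 = (-40 + 29*(1*3)) - 2254 = (-40 + 29*3) - 2254 = (-40 + 87) - 2254 = 47 - 2254 = -2207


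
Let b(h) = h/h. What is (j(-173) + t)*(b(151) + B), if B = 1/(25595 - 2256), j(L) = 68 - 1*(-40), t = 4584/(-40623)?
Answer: 34097406000/316033399 ≈ 107.89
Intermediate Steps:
b(h) = 1
t = -1528/13541 (t = 4584*(-1/40623) = -1528/13541 ≈ -0.11284)
j(L) = 108 (j(L) = 68 + 40 = 108)
B = 1/23339 ≈ 4.2847e-5
(j(-173) + t)*(b(151) + B) = (108 - 1528/13541)*(1 + 1/23339) = (1460900/13541)*(23340/23339) = 34097406000/316033399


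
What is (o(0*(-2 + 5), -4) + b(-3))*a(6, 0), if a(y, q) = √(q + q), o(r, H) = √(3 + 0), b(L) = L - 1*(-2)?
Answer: 0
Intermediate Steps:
b(L) = 2 + L (b(L) = L + 2 = 2 + L)
o(r, H) = √3
a(y, q) = √2*√q (a(y, q) = √(2*q) = √2*√q)
(o(0*(-2 + 5), -4) + b(-3))*a(6, 0) = (√3 + (2 - 3))*(√2*√0) = (√3 - 1)*(√2*0) = (-1 + √3)*0 = 0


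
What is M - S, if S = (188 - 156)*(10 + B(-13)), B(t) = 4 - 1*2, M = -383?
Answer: -767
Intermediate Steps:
B(t) = 2 (B(t) = 4 - 2 = 2)
S = 384 (S = (188 - 156)*(10 + 2) = 32*12 = 384)
M - S = -383 - 1*384 = -383 - 384 = -767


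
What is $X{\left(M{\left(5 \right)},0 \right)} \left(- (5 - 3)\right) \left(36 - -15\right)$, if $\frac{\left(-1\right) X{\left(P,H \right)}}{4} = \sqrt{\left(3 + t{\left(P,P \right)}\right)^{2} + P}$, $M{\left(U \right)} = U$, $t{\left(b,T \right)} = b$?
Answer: $408 \sqrt{69} \approx 3389.1$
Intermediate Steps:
$X{\left(P,H \right)} = - 4 \sqrt{P + \left(3 + P\right)^{2}}$ ($X{\left(P,H \right)} = - 4 \sqrt{\left(3 + P\right)^{2} + P} = - 4 \sqrt{P + \left(3 + P\right)^{2}}$)
$X{\left(M{\left(5 \right)},0 \right)} \left(- (5 - 3)\right) \left(36 - -15\right) = - 4 \sqrt{5 + \left(3 + 5\right)^{2}} \left(- (5 - 3)\right) \left(36 - -15\right) = - 4 \sqrt{5 + 8^{2}} \left(\left(-1\right) 2\right) \left(36 + 15\right) = - 4 \sqrt{5 + 64} \left(-2\right) 51 = - 4 \sqrt{69} \left(-2\right) 51 = 8 \sqrt{69} \cdot 51 = 408 \sqrt{69}$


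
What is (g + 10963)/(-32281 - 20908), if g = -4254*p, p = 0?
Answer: -10963/53189 ≈ -0.20611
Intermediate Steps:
g = 0 (g = -4254*0 = 0)
(g + 10963)/(-32281 - 20908) = (0 + 10963)/(-32281 - 20908) = 10963/(-53189) = 10963*(-1/53189) = -10963/53189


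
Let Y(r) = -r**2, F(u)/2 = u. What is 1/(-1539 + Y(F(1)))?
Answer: -1/1543 ≈ -0.00064809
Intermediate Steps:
F(u) = 2*u
1/(-1539 + Y(F(1))) = 1/(-1539 - (2*1)**2) = 1/(-1539 - 1*2**2) = 1/(-1539 - 1*4) = 1/(-1539 - 4) = 1/(-1543) = -1/1543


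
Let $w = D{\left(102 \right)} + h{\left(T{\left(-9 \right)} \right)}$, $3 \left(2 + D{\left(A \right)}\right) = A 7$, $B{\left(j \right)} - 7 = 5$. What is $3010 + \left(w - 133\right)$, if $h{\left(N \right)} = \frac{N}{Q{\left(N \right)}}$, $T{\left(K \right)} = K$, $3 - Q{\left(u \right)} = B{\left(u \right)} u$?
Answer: $\frac{115178}{37} \approx 3112.9$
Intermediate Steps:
$B{\left(j \right)} = 12$ ($B{\left(j \right)} = 7 + 5 = 12$)
$D{\left(A \right)} = -2 + \frac{7 A}{3}$ ($D{\left(A \right)} = -2 + \frac{A 7}{3} = -2 + \frac{7 A}{3}$)
$Q{\left(u \right)} = 3 - 12 u$
$h{\left(N \right)} = \frac{N}{3 - 12 N}$
$w = \frac{8729}{37}$ ($w = \left(-2 + \frac{7}{3} \cdot 102\right) - - \frac{9}{-3 + 12 \left(-9\right)} = \left(-2 + 238\right) - - \frac{9}{-3 - 108} = 236 - - \frac{9}{-111} = 236 - \left(-9\right) \left(- \frac{1}{111}\right) = 236 - \frac{3}{37} = \frac{8729}{37} \approx 235.92$)
$3010 + \left(w - 133\right) = 3010 + \left(\frac{8729}{37} - 133\right) = 3010 + \frac{3808}{37} = \frac{115178}{37}$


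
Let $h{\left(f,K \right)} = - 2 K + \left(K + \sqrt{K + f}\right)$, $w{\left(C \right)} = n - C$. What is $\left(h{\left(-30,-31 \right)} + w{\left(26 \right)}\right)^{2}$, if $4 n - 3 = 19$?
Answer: $\frac{197}{4} + 21 i \sqrt{61} \approx 49.25 + 164.02 i$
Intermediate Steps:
$n = \frac{11}{2}$ ($n = \frac{3}{4} + \frac{1}{4} \cdot 19 = \frac{3}{4} + \frac{19}{4} = \frac{11}{2} \approx 5.5$)
$w{\left(C \right)} = \frac{11}{2} - C$
$h{\left(f,K \right)} = \sqrt{K + f} - K$
$\left(h{\left(-30,-31 \right)} + w{\left(26 \right)}\right)^{2} = \left(\left(\sqrt{-31 - 30} - -31\right) + \left(\frac{11}{2} - 26\right)\right)^{2} = \left(\left(\sqrt{-61} + 31\right) + \left(\frac{11}{2} - 26\right)\right)^{2} = \left(\left(i \sqrt{61} + 31\right) - \frac{41}{2}\right)^{2} = \left(\left(31 + i \sqrt{61}\right) - \frac{41}{2}\right)^{2} = \left(\frac{21}{2} + i \sqrt{61}\right)^{2}$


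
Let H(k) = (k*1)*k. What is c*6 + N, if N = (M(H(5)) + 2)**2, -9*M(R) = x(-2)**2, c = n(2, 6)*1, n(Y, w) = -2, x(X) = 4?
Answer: -968/81 ≈ -11.951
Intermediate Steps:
H(k) = k**2 (H(k) = k*k = k**2)
c = -2 (c = -2*1 = -2)
M(R) = -16/9 (M(R) = -1/9*4**2 = -1/9*16 = -16/9)
N = 4/81 (N = (-16/9 + 2)**2 = (2/9)**2 = 4/81 ≈ 0.049383)
c*6 + N = -2*6 + 4/81 = -12 + 4/81 = -968/81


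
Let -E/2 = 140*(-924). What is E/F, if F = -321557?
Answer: -258720/321557 ≈ -0.80459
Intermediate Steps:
E = 258720 (E = -280*(-924) = -2*(-129360) = 258720)
E/F = 258720/(-321557) = 258720*(-1/321557) = -258720/321557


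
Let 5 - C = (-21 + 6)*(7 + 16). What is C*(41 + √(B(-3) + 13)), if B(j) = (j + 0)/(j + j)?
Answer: 14350 + 525*√6 ≈ 15636.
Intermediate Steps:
B(j) = ½ (B(j) = j/((2*j)) = j*(1/(2*j)) = ½)
C = 350 (C = 5 - (-21 + 6)*(7 + 16) = 5 - (-15)*23 = 5 - 1*(-345) = 5 + 345 = 350)
C*(41 + √(B(-3) + 13)) = 350*(41 + √(½ + 13)) = 350*(41 + √(27/2)) = 350*(41 + 3*√6/2) = 14350 + 525*√6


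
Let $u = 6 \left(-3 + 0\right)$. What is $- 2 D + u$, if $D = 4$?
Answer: $-26$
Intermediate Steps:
$u = -18$ ($u = 6 \left(-3\right) = -18$)
$- 2 D + u = \left(-2\right) 4 - 18 = -8 - 18 = -26$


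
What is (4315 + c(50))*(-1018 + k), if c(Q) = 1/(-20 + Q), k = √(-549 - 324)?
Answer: -65890559/15 + 129451*I*√97/10 ≈ -4.3927e+6 + 1.2749e+5*I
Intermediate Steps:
k = 3*I*√97 (k = √(-873) = 3*I*√97 ≈ 29.547*I)
(4315 + c(50))*(-1018 + k) = (4315 + 1/(-20 + 50))*(-1018 + 3*I*√97) = (4315 + 1/30)*(-1018 + 3*I*√97) = 129451*(-1018 + 3*I*√97)/30 = -65890559/15 + 129451*I*√97/10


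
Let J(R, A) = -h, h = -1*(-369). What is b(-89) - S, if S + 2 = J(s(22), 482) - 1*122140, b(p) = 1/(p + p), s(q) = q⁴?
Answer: 21806957/178 ≈ 1.2251e+5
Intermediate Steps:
h = 369
b(p) = 1/(2*p)
J(R, A) = -369 (J(R, A) = -1*369 = -369)
S = -122511 (S = -2 + (-369 - 1*122140) = -2 + (-369 - 122140) = -2 - 122509 = -122511)
b(-89) - S = (½)/(-89) - 1*(-122511) = (½)*(-1/89) + 122511 = -1/178 + 122511 = 21806957/178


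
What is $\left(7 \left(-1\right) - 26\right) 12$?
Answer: $-396$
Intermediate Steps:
$\left(7 \left(-1\right) - 26\right) 12 = \left(-7 - 26\right) 12 = \left(-33\right) 12 = -396$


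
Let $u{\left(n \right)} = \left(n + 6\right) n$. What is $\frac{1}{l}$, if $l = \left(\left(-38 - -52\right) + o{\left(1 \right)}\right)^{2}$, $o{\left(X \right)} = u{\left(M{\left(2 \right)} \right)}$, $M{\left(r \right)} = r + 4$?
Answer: $\frac{1}{7396} \approx 0.00013521$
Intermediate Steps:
$M{\left(r \right)} = 4 + r$
$u{\left(n \right)} = n \left(6 + n\right)$ ($u{\left(n \right)} = \left(6 + n\right) n = n \left(6 + n\right)$)
$o{\left(X \right)} = 72$ ($o{\left(X \right)} = \left(4 + 2\right) \left(6 + \left(4 + 2\right)\right) = 6 \left(6 + 6\right) = 6 \cdot 12 = 72$)
$l = 7396$ ($l = \left(\left(-38 - -52\right) + 72\right)^{2} = \left(\left(-38 + 52\right) + 72\right)^{2} = \left(14 + 72\right)^{2} = 86^{2} = 7396$)
$\frac{1}{l} = \frac{1}{7396}$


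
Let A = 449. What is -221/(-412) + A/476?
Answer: 36273/24514 ≈ 1.4797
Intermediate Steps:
-221/(-412) + A/476 = -221/(-412) + 449/476 = -221*(-1/412) + 449*(1/476) = 221/412 + 449/476 = 36273/24514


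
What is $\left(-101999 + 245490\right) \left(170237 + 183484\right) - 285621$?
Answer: $50755494390$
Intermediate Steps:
$\left(-101999 + 245490\right) \left(170237 + 183484\right) - 285621 = 143491 \cdot 353721 - 285621 = 50755780011 - 285621 = 50755494390$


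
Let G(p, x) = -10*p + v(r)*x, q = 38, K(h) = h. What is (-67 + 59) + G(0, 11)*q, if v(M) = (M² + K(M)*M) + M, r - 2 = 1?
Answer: 8770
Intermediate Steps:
r = 3 (r = 2 + 1 = 3)
v(M) = M + 2*M² (v(M) = (M² + M*M) + M = (M² + M²) + M = 2*M² + M = M + 2*M²)
G(p, x) = -10*p + 21*x (G(p, x) = -10*p + (3*(1 + 2*3))*x = -10*p + (3*(1 + 6))*x = -10*p + (3*7)*x = -10*p + 21*x)
(-67 + 59) + G(0, 11)*q = (-67 + 59) + (-10*0 + 21*11)*38 = -8 + (0 + 231)*38 = -8 + 231*38 = -8 + 8778 = 8770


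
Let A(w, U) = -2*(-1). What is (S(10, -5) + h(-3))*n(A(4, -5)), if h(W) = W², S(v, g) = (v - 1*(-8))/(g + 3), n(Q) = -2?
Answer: 0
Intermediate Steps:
A(w, U) = 2
S(v, g) = (8 + v)/(3 + g) (S(v, g) = (v + 8)/(3 + g) = (8 + v)/(3 + g))
(S(10, -5) + h(-3))*n(A(4, -5)) = ((8 + 10)/(3 - 5) + (-3)²)*(-2) = (18/(-2) + 9)*(-2) = (-½*18 + 9)*(-2) = (-9 + 9)*(-2) = 0*(-2) = 0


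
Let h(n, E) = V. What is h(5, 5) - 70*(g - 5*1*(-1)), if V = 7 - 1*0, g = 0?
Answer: -343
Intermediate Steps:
V = 7 (V = 7 + 0 = 7)
h(n, E) = 7
h(5, 5) - 70*(g - 5*1*(-1)) = 7 - 70*(0 - 5*1*(-1)) = 7 - 70*(0 - 5*(-1)) = 7 - 70*(0 + 5) = 7 - 70*5 = 7 - 350 = -343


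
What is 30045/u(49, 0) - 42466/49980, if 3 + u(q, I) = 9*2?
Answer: 2943161/1470 ≈ 2002.2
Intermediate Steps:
u(q, I) = 15 (u(q, I) = -3 + 9*2 = -3 + 18 = 15)
30045/u(49, 0) - 42466/49980 = 30045/15 - 42466/49980 = 30045*(1/15) - 42466*1/49980 = 2003 - 1249/1470 = 2943161/1470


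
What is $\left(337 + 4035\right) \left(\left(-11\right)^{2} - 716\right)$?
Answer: $-2601340$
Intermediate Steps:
$\left(337 + 4035\right) \left(\left(-11\right)^{2} - 716\right) = 4372 \left(121 - 716\right) = 4372 \left(-595\right) = -2601340$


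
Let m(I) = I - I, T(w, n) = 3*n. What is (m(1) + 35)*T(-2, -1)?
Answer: -105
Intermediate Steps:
m(I) = 0
(m(1) + 35)*T(-2, -1) = (0 + 35)*(3*(-1)) = 35*(-3) = -105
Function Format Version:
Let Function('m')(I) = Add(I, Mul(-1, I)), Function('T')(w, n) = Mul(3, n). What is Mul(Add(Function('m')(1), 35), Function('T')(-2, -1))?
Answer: -105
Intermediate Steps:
Function('m')(I) = 0
Mul(Add(Function('m')(1), 35), Function('T')(-2, -1)) = Mul(Add(0, 35), Mul(3, -1)) = Mul(35, -3) = -105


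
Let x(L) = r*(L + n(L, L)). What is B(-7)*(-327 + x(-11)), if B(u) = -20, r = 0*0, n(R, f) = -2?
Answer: 6540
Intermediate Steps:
r = 0
x(L) = 0 (x(L) = 0*(L - 2) = 0*(-2 + L) = 0)
B(-7)*(-327 + x(-11)) = -20*(-327 + 0) = -20*(-327) = 6540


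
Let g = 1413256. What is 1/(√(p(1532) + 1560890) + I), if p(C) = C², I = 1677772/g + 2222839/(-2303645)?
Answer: -147226257324041741964170/2588795783970059812121871601079 + 662449536169525472020900*√3907914/2588795783970059812121871601079 ≈ 0.00050580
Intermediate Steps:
I = 180887631289/813910029530 (I = 1677772/1413256 + 2222839/(-2303645) = 1677772*(1/1413256) + 2222839*(-1/2303645) = 419443/353314 - 2222839/2303645 = 180887631289/813910029530 ≈ 0.22225)
1/(√(p(1532) + 1560890) + I) = 1/(√(1532² + 1560890) + 180887631289/813910029530) = 1/(√(2347024 + 1560890) + 180887631289/813910029530) = 1/(√3907914 + 180887631289/813910029530) = 1/(180887631289/813910029530 + √3907914)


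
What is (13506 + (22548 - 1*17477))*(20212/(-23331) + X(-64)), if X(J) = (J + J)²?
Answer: 7100777588684/23331 ≈ 3.0435e+8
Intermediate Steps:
X(J) = 4*J² (X(J) = (2*J)² = 4*J²)
(13506 + (22548 - 1*17477))*(20212/(-23331) + X(-64)) = (13506 + (22548 - 1*17477))*(20212/(-23331) + 4*(-64)²) = (13506 + (22548 - 17477))*(20212*(-1/23331) + 4*4096) = (13506 + 5071)*(-20212/23331 + 16384) = 18577*(382234892/23331) = 7100777588684/23331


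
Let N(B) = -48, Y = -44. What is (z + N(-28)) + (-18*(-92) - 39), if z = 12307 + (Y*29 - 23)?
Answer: 12577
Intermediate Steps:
z = 11008 (z = 12307 + (-44*29 - 23) = 12307 + (-1276 - 23) = 12307 - 1299 = 11008)
(z + N(-28)) + (-18*(-92) - 39) = (11008 - 48) + (-18*(-92) - 39) = 10960 + (1656 - 39) = 10960 + 1617 = 12577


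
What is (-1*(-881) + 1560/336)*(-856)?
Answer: -5306772/7 ≈ -7.5811e+5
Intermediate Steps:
(-1*(-881) + 1560/336)*(-856) = (881 + 1560*(1/336))*(-856) = (881 + 65/14)*(-856) = (12399/14)*(-856) = -5306772/7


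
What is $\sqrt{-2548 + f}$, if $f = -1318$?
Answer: $i \sqrt{3866} \approx 62.177 i$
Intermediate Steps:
$\sqrt{-2548 + f} = \sqrt{-2548 - 1318} = \sqrt{-3866} = i \sqrt{3866}$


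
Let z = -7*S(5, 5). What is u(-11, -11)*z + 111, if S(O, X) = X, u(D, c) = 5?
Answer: -64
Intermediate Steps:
z = -35 (z = -7*5 = -35)
u(-11, -11)*z + 111 = 5*(-35) + 111 = -175 + 111 = -64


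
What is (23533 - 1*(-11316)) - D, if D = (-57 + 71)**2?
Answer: 34653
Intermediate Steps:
D = 196 (D = 14**2 = 196)
(23533 - 1*(-11316)) - D = (23533 - 1*(-11316)) - 1*196 = (23533 + 11316) - 196 = 34849 - 196 = 34653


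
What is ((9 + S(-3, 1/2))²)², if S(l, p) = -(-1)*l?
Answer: 1296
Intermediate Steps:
S(l, p) = l
((9 + S(-3, 1/2))²)² = ((9 - 3)²)² = (6²)² = 36² = 1296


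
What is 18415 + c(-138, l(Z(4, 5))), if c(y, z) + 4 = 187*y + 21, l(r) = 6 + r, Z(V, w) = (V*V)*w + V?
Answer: -7374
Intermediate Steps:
Z(V, w) = V + w*V**2 (Z(V, w) = V**2*w + V = w*V**2 + V = V + w*V**2)
c(y, z) = 17 + 187*y (c(y, z) = -4 + (187*y + 21) = -4 + (21 + 187*y) = 17 + 187*y)
18415 + c(-138, l(Z(4, 5))) = 18415 + (17 + 187*(-138)) = 18415 + (17 - 25806) = 18415 - 25789 = -7374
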